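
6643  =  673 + 5970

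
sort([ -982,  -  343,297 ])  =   [ - 982 , - 343 , 297 ] 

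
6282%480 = 42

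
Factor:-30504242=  - 2^1 * 653^1*23357^1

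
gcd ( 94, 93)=1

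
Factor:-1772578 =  - 2^1*97^1*9137^1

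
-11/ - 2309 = 11/2309 = 0.00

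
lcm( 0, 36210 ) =0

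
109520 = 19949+89571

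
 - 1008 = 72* ( -14 ) 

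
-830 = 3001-3831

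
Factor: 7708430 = 2^1*5^1*770843^1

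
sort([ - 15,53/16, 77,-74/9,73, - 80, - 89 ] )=[ - 89, - 80,-15,-74/9,  53/16, 73,77]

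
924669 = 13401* 69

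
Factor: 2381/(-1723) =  - 1723^( - 1)*2381^1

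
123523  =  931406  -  807883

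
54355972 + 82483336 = 136839308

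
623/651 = 89/93 = 0.96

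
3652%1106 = 334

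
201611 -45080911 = -44879300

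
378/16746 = 63/2791 =0.02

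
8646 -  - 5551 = 14197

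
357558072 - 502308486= - 144750414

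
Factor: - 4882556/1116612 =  - 24911/5697= -3^( - 3 )*29^1*211^(-1 )*859^1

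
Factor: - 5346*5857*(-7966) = 2^2*3^5*7^1*11^1*569^1*5857^1 = 249427584252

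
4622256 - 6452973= - 1830717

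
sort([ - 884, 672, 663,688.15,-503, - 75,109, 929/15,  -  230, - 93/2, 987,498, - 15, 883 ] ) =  [ - 884  , - 503, - 230, - 75, - 93/2, - 15, 929/15,109, 498,663, 672, 688.15, 883, 987 ]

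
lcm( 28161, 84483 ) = 84483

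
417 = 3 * 139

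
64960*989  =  64245440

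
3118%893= 439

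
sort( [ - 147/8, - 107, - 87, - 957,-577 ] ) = [ - 957,-577, - 107, - 87, - 147/8]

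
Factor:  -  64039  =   - 17^1*3767^1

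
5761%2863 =35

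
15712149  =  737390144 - 721677995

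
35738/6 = 5956 + 1/3 = 5956.33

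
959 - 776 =183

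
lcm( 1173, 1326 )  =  30498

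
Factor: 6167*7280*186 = 2^5* 3^1*5^1*7^2*13^1*31^1*881^1=8350611360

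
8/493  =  8/493 = 0.02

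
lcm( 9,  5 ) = 45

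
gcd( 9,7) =1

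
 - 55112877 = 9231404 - 64344281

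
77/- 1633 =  -77/1633 = - 0.05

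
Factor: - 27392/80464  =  -16/47 = -2^4 * 47^(-1) 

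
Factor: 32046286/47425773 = 2^1*3^( - 1) * 47^(-1)*107^1 * 149749^1*336353^( - 1)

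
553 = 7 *79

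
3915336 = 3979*984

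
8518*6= 51108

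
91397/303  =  91397/303 = 301.64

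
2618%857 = 47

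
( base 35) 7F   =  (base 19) DD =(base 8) 404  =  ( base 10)260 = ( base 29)8s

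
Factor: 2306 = 2^1*1153^1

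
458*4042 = 1851236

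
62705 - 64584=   -  1879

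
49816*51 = 2540616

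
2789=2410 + 379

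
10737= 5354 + 5383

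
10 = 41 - 31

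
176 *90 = 15840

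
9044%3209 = 2626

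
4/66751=4/66751= 0.00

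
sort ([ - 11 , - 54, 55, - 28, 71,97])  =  [ - 54, - 28, - 11, 55, 71,97]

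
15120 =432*35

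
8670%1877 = 1162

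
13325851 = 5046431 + 8279420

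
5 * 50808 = 254040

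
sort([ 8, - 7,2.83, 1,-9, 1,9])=[-9, -7, 1 , 1,2.83, 8, 9] 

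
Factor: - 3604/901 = -2^2  =  -4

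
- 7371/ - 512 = 14+203/512=14.40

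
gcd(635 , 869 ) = 1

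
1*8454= 8454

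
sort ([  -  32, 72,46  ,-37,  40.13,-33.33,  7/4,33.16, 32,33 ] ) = [  -  37, - 33.33, - 32,  7/4,32,33,33.16,40.13 , 46, 72]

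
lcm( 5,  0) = 0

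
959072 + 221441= 1180513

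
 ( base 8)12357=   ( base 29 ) 6AN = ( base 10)5359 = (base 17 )1194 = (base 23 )A30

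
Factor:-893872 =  - 2^4*7^1*23^1* 347^1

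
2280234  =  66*34549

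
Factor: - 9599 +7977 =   -  2^1*811^1=- 1622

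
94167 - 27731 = 66436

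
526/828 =263/414 = 0.64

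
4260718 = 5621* 758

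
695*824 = 572680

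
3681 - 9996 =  - 6315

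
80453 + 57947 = 138400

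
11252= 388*29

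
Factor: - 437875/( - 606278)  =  2^(-1)*5^3 * 31^1 * 113^1 * 303139^( - 1)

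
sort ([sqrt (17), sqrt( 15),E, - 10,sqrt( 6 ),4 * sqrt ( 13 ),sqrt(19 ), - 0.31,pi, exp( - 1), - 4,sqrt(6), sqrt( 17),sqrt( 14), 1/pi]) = [ - 10 , - 4 , - 0.31,1/pi, exp( - 1 ),sqrt( 6 ), sqrt( 6),E,  pi,  sqrt ( 14),sqrt( 15),sqrt( 17 ),sqrt(17), sqrt ( 19),4*sqrt( 13 )] 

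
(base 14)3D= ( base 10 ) 55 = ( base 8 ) 67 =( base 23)29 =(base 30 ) 1P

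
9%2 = 1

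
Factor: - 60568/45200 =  - 2^( - 1) *5^ ( - 2)*67^1=- 67/50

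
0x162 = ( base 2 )101100010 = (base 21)GI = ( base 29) c6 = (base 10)354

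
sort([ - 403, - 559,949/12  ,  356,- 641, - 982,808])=[ - 982, - 641, - 559, - 403,  949/12, 356, 808 ]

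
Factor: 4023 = 3^3 * 149^1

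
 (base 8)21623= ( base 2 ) 10001110010011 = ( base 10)9107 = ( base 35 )7f7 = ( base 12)532B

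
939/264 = 313/88=3.56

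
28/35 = 4/5=0.80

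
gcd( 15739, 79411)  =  1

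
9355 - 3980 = 5375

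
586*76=44536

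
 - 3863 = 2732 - 6595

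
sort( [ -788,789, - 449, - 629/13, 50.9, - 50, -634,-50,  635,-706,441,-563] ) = [-788,-706, - 634,-563,-449, - 50, - 50, - 629/13, 50.9 , 441,635,  789]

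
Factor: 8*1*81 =2^3*3^4 = 648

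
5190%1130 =670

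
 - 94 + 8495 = 8401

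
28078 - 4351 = 23727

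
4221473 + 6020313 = 10241786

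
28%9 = 1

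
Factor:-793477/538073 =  - 23^1*34499^1 *538073^( - 1 ) 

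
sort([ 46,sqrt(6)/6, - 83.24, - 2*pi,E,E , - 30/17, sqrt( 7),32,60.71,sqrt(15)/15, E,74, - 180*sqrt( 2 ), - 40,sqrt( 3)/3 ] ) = [ - 180*sqrt( 2), - 83.24, - 40,-2*pi, - 30/17,sqrt ( 15)/15 , sqrt( 6 )/6, sqrt( 3 )/3 , sqrt( 7),E,E,E, 32,46, 60.71,74 ] 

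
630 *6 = 3780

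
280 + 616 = 896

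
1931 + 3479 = 5410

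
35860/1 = 35860 = 35860.00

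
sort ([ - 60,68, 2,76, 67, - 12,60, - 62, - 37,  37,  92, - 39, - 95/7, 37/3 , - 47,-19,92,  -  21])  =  [-62, - 60, - 47, - 39, - 37, - 21,- 19, - 95/7, - 12,2, 37/3,  37, 60 , 67,68,76,  92, 92 ]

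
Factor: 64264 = 2^3*29^1 * 277^1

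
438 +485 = 923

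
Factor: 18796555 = 5^1*37^1*101603^1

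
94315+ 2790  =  97105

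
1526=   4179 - 2653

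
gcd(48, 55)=1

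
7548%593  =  432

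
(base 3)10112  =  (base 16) 5F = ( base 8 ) 137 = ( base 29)38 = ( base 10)95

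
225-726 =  - 501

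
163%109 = 54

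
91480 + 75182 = 166662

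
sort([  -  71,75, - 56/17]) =[ - 71, - 56/17, 75] 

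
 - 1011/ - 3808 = 1011/3808 =0.27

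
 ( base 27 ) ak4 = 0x1e9a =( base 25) CD9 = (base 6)100134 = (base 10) 7834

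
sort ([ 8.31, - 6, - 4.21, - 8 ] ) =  [ - 8, - 6,-4.21, 8.31]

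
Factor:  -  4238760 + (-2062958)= - 2^1 * 233^1*13523^1 = - 6301718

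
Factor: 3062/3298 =1531/1649 = 17^(- 1 )* 97^( - 1 )*1531^1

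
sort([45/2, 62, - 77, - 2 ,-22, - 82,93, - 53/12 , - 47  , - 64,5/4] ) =[ - 82, - 77, - 64, - 47, - 22 ,-53/12, - 2 , 5/4,45/2, 62,93]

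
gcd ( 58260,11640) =60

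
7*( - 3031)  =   - 21217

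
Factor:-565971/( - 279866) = 2^( - 1)*3^1 * 7^1*41^( - 1)*3413^( - 1)*26951^1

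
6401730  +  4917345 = 11319075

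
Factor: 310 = 2^1*5^1*31^1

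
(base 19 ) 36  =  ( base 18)39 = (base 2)111111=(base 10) 63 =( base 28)27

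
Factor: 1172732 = 2^2*11^2*2423^1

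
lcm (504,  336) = 1008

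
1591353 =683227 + 908126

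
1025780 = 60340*17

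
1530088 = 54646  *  28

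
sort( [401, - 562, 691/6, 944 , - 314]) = [ - 562, - 314, 691/6 , 401, 944]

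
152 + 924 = 1076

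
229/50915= 229/50915 = 0.00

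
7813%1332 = 1153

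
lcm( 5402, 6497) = 480778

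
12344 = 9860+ 2484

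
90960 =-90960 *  (-1)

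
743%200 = 143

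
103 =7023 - 6920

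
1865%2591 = 1865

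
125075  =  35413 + 89662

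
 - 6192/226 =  - 28 + 68/113 = - 27.40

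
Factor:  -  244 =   -  2^2*61^1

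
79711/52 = 79711/52 = 1532.90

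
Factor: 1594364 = 2^2*398591^1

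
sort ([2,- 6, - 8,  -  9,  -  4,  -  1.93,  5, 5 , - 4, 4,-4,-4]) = [ - 9, - 8, - 6, - 4, - 4, - 4 ,  -  4,-1.93, 2, 4 , 5,  5]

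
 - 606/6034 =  - 303/3017  =  - 0.10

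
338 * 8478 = 2865564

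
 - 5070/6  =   - 845  =  - 845.00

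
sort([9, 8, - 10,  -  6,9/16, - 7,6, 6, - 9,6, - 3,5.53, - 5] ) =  [ - 10, - 9, - 7, - 6,  -  5, - 3,  9/16,  5.53,  6, 6, 6, 8 , 9 ] 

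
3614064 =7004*516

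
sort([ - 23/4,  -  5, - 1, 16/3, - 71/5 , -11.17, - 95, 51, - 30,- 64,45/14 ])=[ - 95, - 64,-30, - 71/5, - 11.17, - 23/4, - 5, -1, 45/14, 16/3 , 51]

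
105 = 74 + 31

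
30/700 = 3/70 = 0.04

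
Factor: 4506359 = 11^1*13^1 * 31513^1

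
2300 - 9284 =  -  6984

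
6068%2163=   1742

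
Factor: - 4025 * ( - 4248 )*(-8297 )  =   - 2^3*3^2*5^2 * 7^1*23^1 * 59^1*8297^1=- 141863765400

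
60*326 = 19560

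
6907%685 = 57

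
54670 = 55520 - 850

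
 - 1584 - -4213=2629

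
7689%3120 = 1449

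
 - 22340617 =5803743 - 28144360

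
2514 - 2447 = 67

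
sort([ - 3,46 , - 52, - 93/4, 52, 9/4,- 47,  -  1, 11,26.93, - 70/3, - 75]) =[ - 75, - 52, - 47, - 70/3  ,  -  93/4, - 3, - 1, 9/4,11,26.93,46,52] 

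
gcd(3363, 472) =59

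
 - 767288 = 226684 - 993972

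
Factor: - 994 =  - 2^1* 7^1* 71^1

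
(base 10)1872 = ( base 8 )3520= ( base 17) 682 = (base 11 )1452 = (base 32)1QG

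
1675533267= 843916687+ 831616580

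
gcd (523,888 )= 1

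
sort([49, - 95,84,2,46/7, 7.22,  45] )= [-95,2, 46/7 , 7.22, 45,49,84]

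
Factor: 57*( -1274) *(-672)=2^6 * 3^2*7^3*13^1 *19^1   =  48799296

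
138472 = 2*69236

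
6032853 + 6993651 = 13026504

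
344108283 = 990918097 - 646809814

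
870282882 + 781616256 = 1651899138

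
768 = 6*128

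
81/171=9/19 = 0.47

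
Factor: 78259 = 78259^1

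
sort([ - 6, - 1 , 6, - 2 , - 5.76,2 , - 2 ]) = [ - 6, - 5.76, - 2, - 2, - 1,  2,6 ] 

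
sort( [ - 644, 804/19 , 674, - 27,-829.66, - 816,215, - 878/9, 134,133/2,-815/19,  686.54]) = [ - 829.66,-816,-644,-878/9, - 815/19, - 27,804/19,133/2,134,215,674,686.54]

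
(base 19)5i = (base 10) 113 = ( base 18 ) 65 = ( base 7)221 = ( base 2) 1110001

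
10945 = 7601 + 3344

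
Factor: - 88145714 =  - 2^1*17^1*2592521^1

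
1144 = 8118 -6974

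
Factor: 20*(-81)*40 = - 2^5*3^4*5^2 = - 64800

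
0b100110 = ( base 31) 17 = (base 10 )38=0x26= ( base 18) 22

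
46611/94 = 495+81/94 = 495.86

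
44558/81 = 44558/81 = 550.10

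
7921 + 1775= 9696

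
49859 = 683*73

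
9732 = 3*3244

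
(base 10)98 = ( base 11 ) 8A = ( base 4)1202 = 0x62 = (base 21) 4e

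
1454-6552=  - 5098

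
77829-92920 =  - 15091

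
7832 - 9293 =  - 1461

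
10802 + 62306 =73108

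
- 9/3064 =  - 9/3064 = -0.00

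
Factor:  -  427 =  - 7^1*61^1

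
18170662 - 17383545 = 787117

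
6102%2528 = 1046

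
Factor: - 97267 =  - 23^1*4229^1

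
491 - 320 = 171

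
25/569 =25/569 = 0.04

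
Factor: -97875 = - 3^3*5^3 * 29^1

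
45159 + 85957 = 131116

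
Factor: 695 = 5^1*139^1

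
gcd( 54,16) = 2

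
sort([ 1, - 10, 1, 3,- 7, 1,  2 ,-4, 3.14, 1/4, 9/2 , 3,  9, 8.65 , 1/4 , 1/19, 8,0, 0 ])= [ - 10, -7,-4, 0, 0,  1/19,1/4, 1/4,1, 1,1, 2,  3 , 3, 3.14, 9/2, 8, 8.65,9 ] 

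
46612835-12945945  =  33666890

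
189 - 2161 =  - 1972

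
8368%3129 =2110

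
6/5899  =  6/5899 = 0.00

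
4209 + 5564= 9773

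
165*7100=1171500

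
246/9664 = 123/4832 = 0.03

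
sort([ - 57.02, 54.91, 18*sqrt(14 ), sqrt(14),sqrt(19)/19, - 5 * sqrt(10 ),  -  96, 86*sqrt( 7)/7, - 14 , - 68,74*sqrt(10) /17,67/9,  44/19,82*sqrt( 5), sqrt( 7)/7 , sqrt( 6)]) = [ - 96,-68, - 57.02 ,-5*sqrt ( 10), - 14,sqrt( 19 ) /19,sqrt( 7)/7,44/19, sqrt (6),sqrt ( 14),67/9,74*sqrt(10)/17, 86*sqrt ( 7)/7,54.91,18*sqrt(14),82 * sqrt( 5)] 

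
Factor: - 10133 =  - 10133^1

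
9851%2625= 1976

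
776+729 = 1505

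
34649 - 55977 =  - 21328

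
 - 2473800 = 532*(- 4650)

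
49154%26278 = 22876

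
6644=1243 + 5401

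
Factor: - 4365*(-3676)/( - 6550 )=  - 1604574/655 = - 2^1 * 3^2*5^(  -  1 )*97^1*131^(-1 )*919^1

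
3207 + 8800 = 12007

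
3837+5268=9105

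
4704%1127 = 196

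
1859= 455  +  1404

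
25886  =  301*86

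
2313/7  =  330  +  3/7 = 330.43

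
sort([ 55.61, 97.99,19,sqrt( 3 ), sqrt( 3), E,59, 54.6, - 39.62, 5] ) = [ - 39.62, sqrt(3 ),sqrt( 3), E, 5,19, 54.6,  55.61,  59, 97.99 ]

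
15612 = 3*5204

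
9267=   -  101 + 9368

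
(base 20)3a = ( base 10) 70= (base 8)106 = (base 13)55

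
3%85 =3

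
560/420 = 4/3= 1.33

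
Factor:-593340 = -2^2*3^1*5^1*11^1 * 29^1 * 31^1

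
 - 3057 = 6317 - 9374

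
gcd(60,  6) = 6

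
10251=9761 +490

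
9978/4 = 4989/2 =2494.50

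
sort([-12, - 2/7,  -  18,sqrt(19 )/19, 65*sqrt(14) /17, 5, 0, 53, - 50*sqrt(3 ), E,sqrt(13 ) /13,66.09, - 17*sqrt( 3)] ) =[ - 50*sqrt(  3 ),-17*sqrt(3 ),-18, - 12, - 2/7,0,sqrt( 19 ) /19, sqrt(13)/13, E,5, 65*sqrt (14 ) /17,53, 66.09 ] 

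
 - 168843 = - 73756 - 95087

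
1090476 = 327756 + 762720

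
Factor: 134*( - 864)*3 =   -  347328  =  -  2^6*3^4 * 67^1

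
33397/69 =33397/69 = 484.01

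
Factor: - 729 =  - 3^6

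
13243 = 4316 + 8927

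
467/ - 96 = - 467/96  =  - 4.86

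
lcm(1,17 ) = 17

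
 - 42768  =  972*(-44) 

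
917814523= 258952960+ 658861563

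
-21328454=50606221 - 71934675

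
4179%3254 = 925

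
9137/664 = 13 + 505/664 = 13.76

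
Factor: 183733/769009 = 11^1*107^( - 1 )*7187^( -1 ) * 16703^1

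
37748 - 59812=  - 22064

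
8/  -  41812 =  - 2/10453 = -0.00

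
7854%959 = 182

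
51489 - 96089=-44600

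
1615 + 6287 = 7902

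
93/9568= 93/9568 = 0.01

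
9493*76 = 721468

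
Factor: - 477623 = -477623^1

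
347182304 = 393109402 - 45927098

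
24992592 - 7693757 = 17298835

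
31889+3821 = 35710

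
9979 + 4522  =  14501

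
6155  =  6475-320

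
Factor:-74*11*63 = - 51282 = - 2^1*3^2 * 7^1* 11^1*37^1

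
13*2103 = 27339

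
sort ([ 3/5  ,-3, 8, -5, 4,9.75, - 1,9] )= [ - 5,-3,-1,3/5,  4, 8, 9,9.75]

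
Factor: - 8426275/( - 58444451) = 5^2*11^1*2357^1 * 4495727^( -1) = 648175/4495727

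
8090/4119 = 8090/4119 = 1.96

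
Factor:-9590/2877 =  - 10/3= - 2^1 * 3^(-1 )*5^1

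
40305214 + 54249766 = 94554980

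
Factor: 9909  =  3^3*367^1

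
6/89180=3/44590  =  0.00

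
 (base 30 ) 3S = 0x76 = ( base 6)314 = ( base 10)118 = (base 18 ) 6a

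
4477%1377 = 346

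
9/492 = 3/164=0.02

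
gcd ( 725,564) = 1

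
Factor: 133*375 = 3^1*5^3*7^1*19^1 = 49875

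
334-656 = -322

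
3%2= 1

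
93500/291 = 93500/291 = 321.31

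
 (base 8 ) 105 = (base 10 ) 69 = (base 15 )49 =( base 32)25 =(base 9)76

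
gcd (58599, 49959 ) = 9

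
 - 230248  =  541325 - 771573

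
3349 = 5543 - 2194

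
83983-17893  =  66090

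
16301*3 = 48903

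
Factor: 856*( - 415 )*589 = -209236360 =- 2^3*5^1*19^1*31^1*83^1*107^1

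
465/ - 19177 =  - 1 + 18712/19177 = - 0.02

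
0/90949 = 0 = 0.00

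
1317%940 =377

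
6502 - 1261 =5241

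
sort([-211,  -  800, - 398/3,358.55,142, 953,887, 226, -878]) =[-878, - 800, - 211, - 398/3, 142,  226,  358.55, 887,953 ]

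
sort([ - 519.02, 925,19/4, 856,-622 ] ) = [-622, - 519.02, 19/4,856 , 925 ] 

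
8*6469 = 51752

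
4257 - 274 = 3983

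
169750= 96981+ 72769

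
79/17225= 79/17225 = 0.00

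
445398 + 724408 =1169806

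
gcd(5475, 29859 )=3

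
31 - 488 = -457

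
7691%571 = 268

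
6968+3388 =10356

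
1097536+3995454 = 5092990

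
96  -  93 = 3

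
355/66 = 355/66 = 5.38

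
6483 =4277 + 2206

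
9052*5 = 45260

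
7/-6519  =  -7/6519 =- 0.00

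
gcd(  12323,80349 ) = 1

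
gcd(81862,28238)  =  2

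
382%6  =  4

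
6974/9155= 6974/9155 = 0.76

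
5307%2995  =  2312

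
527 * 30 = 15810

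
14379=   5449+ 8930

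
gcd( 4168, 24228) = 4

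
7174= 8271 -1097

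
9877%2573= 2158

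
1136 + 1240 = 2376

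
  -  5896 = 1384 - 7280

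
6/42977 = 6/42977 = 0.00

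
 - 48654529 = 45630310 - 94284839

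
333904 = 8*41738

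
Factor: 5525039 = 13^1*425003^1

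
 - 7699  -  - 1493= - 6206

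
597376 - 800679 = -203303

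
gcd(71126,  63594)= 2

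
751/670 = 751/670=1.12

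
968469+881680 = 1850149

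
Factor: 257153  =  13^1*131^1 * 151^1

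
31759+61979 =93738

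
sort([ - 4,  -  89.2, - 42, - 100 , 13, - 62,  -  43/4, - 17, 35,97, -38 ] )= [ - 100,-89.2, - 62,- 42,  -  38, - 17, - 43/4, - 4,  13 , 35,97 ]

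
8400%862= 642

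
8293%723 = 340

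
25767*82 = 2112894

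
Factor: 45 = 3^2*5^1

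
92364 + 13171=105535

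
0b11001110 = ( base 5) 1311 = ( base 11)178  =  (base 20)A6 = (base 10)206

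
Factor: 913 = 11^1 * 83^1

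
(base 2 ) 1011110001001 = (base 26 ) 8nj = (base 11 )4588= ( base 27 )874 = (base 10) 6025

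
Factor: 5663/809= 7^1  =  7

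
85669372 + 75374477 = 161043849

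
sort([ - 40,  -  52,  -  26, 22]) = [- 52,-40,-26, 22] 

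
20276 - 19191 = 1085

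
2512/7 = 2512/7= 358.86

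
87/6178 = 87/6178=0.01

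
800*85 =68000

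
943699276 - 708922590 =234776686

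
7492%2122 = 1126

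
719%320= 79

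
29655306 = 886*33471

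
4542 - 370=4172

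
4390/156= 2195/78= 28.14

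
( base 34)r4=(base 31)TN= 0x39a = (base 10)922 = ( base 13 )55C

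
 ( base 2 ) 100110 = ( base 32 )16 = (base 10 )38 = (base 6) 102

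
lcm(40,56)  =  280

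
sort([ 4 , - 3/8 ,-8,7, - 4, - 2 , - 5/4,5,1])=[ - 8, - 4, - 2,- 5/4,-3/8,1 , 4 , 5, 7 ]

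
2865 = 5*573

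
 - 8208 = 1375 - 9583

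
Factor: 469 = 7^1*67^1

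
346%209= 137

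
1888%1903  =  1888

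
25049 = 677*37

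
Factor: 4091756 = 2^2 * 37^1  *27647^1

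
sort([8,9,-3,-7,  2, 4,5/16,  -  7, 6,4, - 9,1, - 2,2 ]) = [ - 9, - 7, - 7,-3,-2,5/16, 1  ,  2,2,4, 4 , 6 , 8,9] 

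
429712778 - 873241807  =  -443529029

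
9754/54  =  4877/27= 180.63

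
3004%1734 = 1270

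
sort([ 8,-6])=[- 6, 8 ]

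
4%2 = 0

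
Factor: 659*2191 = 7^1*313^1*659^1  =  1443869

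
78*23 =1794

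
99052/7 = 99052/7=14150.29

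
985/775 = 197/155 = 1.27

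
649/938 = 649/938=0.69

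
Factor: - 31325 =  - 5^2*7^1*179^1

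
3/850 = 3/850 = 0.00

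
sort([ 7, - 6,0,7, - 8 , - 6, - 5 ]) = [ - 8,  -  6,- 6, - 5,0,7, 7 ] 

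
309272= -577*( - 536) 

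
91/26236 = 13/3748 = 0.00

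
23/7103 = 23/7103 = 0.00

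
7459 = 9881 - 2422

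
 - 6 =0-6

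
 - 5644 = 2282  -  7926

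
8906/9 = 989+5/9 = 989.56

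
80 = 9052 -8972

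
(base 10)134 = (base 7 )251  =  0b10000110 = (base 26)54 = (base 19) 71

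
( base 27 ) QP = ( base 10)727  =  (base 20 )1G7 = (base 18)247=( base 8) 1327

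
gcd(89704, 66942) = 2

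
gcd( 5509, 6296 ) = 787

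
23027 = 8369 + 14658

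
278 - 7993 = -7715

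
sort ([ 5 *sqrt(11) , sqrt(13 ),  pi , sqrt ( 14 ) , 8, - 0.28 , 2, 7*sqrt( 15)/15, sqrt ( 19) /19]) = [ - 0.28,sqrt(19)/19, 7*sqrt (15)/15,2, pi , sqrt(13), sqrt(14 ), 8 , 5*sqrt(11 )]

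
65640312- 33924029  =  31716283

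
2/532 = 1/266  =  0.00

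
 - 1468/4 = - 367 =- 367.00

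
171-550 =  - 379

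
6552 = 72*91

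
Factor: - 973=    - 7^1* 139^1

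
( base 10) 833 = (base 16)341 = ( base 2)1101000001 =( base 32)Q1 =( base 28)11L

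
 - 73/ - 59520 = 73/59520 = 0.00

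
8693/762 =11 + 311/762= 11.41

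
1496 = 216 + 1280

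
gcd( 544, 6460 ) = 68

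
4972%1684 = 1604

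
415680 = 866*480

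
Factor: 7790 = 2^1*5^1* 19^1*41^1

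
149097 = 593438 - 444341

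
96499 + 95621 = 192120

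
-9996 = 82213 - 92209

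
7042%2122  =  676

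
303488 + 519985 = 823473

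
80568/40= 10071/5 = 2014.20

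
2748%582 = 420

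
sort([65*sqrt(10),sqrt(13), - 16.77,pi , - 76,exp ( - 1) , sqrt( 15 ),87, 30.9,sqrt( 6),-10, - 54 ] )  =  [ - 76, - 54, - 16.77, - 10,exp( - 1 ),sqrt(6) , pi, sqrt( 13),sqrt(15),30.9,87,65*sqrt(10) ]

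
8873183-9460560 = - 587377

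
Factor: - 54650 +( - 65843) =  - 120493 =- 101^1*1193^1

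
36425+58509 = 94934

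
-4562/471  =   - 4562/471  =  - 9.69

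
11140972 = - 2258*( - 4934 )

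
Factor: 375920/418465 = 2^4*37^1*659^( - 1) = 592/659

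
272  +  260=532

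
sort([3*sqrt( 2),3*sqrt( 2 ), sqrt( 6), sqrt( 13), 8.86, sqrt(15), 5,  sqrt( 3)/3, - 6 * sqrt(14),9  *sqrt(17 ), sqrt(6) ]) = [ - 6*sqrt( 14) , sqrt(3 )/3, sqrt( 6 ), sqrt( 6 ),sqrt( 13), sqrt( 15 ), 3*sqrt( 2),3*sqrt( 2), 5,8.86, 9*sqrt( 17)] 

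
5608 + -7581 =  - 1973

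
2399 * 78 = 187122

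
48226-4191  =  44035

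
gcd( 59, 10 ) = 1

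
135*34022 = 4592970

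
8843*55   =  486365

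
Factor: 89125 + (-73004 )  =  16121 = 7^3*47^1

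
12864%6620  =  6244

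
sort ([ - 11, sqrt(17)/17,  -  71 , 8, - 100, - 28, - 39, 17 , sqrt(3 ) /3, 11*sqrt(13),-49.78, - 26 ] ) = [- 100, - 71, - 49.78,  -  39, - 28,-26, - 11,sqrt ( 17 ) /17, sqrt( 3 ) /3,8,17, 11*sqrt( 13) ]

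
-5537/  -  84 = 791/12 = 65.92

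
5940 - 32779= -26839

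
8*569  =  4552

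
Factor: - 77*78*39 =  - 2^1*3^2 * 7^1*11^1 * 13^2 = - 234234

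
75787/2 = 37893 + 1/2 = 37893.50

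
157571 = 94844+62727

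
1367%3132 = 1367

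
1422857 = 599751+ 823106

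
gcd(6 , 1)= 1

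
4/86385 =4/86385 = 0.00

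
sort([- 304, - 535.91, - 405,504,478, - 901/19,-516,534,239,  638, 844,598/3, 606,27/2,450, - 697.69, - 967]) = [ - 967, - 697.69, - 535.91, - 516,- 405, -304, - 901/19,27/2, 598/3, 239,450,478, 504 , 534,606,638,844 ] 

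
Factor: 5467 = 7^1*11^1*71^1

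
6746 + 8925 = 15671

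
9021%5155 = 3866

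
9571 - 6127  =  3444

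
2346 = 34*69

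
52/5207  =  52/5207  =  0.01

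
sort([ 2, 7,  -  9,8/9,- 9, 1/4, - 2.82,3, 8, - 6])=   [ - 9, - 9, - 6, - 2.82 , 1/4, 8/9, 2,  3, 7, 8] 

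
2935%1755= 1180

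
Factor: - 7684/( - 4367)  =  2^2*11^( - 1 )*17^1*113^1 * 397^( - 1)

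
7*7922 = 55454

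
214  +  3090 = 3304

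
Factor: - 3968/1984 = - 2^1 = - 2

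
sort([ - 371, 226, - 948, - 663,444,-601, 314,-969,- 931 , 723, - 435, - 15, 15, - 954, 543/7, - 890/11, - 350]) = [ - 969, - 954, - 948, - 931, - 663 ,  -  601 , - 435, - 371, - 350, - 890/11,  -  15, 15,543/7,226 , 314,444,723] 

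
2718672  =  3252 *836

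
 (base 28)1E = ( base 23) 1j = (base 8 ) 52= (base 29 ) 1d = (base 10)42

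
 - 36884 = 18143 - 55027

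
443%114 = 101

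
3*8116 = 24348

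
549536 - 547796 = 1740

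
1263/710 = 1+553/710 = 1.78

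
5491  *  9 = 49419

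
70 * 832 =58240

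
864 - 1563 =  - 699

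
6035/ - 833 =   -  8 + 37/49 = - 7.24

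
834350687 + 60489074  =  894839761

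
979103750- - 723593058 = 1702696808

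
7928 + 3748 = 11676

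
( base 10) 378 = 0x17a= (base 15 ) 1A3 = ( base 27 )E0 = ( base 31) c6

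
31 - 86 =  - 55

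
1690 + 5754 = 7444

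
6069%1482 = 141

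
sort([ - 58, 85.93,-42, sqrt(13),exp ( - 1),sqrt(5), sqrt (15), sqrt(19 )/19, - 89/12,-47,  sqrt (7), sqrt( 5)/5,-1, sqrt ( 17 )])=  [  -  58, - 47 , - 42, - 89/12,-1 , sqrt( 19)/19,exp(  -  1), sqrt( 5 ) /5,sqrt( 5), sqrt (7), sqrt(13 ), sqrt(15), sqrt( 17), 85.93 ] 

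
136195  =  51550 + 84645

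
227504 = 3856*59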